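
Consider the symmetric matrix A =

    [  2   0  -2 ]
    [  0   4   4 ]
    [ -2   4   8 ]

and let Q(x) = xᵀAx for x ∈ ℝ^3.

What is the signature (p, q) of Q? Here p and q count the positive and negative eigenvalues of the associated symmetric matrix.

Applying the same elementary operations to the rows and columns of A produces a congruent diagonal matrix with entries 2, 4, 2.
That gives 3 positive pivots.

(3, 0)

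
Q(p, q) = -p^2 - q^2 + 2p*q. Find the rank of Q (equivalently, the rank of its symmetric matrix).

Write A = [[-1, 1], [1, -1]].
Symmetric row and column elimination reduces A to a congruent diagonal form with pivots -1, 0.
Counting signs: 1 negative, 1 zero.
The rank is the number of nonzero pivots: 1.

1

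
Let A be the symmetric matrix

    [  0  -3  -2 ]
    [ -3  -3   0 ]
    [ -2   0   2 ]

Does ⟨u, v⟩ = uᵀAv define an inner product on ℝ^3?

A is congruent to a diagonal matrix with 2 positive, 1 negative and 0 zero entries, so Q is indefinite.
⟨·,·⟩ is an inner product exactly when A is positive definite.

no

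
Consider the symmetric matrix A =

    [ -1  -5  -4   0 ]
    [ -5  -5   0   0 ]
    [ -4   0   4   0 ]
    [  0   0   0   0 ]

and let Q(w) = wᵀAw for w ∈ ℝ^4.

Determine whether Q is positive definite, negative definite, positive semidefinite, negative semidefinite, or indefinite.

indefinite

Row-reducing A symmetrically gives the diagonal entries -1, 20, 0, 0.
Counting signs: 1 positive, 1 negative, 2 zero.
Hence Q is indefinite.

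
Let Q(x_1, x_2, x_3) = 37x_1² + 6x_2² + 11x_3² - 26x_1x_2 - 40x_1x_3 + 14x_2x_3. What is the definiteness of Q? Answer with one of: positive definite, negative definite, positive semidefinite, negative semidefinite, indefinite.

Write A = [[37, -13, -20], [-13, 6, 7], [-20, 7, 11]].
Row-reducing A symmetrically gives the diagonal entries 37, 53/37, 10/53.
Counting signs: 3 positive.
Hence Q is positive definite.

positive definite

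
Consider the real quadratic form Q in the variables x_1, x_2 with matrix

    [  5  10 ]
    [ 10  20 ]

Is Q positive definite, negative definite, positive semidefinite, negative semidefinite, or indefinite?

For the 2×2 matrix [[5, 10], [10, 20]]: det = 5·20 − (10)² = 0, trace = 25.
det = 0 so one eigenvalue is zero; the form is semidefinite with the sign of the trace.

positive semidefinite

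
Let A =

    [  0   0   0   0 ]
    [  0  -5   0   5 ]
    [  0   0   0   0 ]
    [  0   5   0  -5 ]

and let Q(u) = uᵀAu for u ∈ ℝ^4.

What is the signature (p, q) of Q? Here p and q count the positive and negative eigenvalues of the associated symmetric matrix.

(0, 1)

Symmetric row and column elimination reduces A to a congruent diagonal form with pivots 0, -5, 0, 0.
That gives 1 negative, 3 zero pivots.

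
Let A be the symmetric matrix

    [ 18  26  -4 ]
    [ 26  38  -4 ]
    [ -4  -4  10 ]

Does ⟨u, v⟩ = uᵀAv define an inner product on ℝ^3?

Leading principal minors: Δ_1 = 18, Δ_2 = 8, Δ_3 = 16.
All leading principal minors are positive, so by Sylvester's criterion Q is positive definite.
⟨·,·⟩ is an inner product exactly when A is positive definite.

yes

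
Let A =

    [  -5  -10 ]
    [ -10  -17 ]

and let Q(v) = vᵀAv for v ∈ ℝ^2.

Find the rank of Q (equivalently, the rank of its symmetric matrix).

Symmetric row and column elimination reduces A to a congruent diagonal form with pivots -5, 3.
That gives 1 positive, 1 negative pivots.
The rank is the number of nonzero pivots: 2.

2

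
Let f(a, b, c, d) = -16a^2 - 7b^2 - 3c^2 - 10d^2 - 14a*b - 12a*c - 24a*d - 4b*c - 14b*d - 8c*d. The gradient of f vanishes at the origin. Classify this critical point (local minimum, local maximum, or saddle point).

The Hessian at the origin is H = [[-32, -14, -12, -24], [-14, -14, -4, -14], [-12, -4, -6, -8], [-24, -14, -8, -20]].
Applying the same elementary operations to the rows and columns of H produces a congruent diagonal matrix with entries -32, -63/8, -82/63, -12/41.
Counting signs: 4 negative.
H is negative definite, so the origin is a strict local maximum.

local maximum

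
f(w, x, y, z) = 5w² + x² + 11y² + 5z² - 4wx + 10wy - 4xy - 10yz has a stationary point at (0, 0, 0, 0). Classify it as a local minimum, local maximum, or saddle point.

The Hessian at the origin is H = [[10, -4, 10, 0], [-4, 2, -4, 0], [10, -4, 22, -10], [0, 0, -10, 10]].
An LDLᵀ factorisation of H has diagonal entries 10, 2/5, 12, 5/3.
That gives 4 positive pivots.
H is positive definite, so the origin is a strict local minimum.

local minimum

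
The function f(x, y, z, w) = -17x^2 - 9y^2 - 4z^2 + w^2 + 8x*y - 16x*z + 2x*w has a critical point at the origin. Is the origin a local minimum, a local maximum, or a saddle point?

The Hessian at the origin is H = [[-34, 8, -16, 2], [8, -18, 0, 0], [-16, 0, -8, 0], [2, 0, 0, 2]].
Congruent diagonalization of H (simultaneous row and column reduction) yields pivots -34, -274/17, 56/137, -4/7.
So there are 1 positive, 3 negative pivots.
H is indefinite, so the origin is a saddle point.

saddle point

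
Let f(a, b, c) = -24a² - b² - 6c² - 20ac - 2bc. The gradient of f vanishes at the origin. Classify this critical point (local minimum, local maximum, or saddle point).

The Hessian at the origin is H = [[-48, 0, -20], [0, -2, -2], [-20, -2, -12]].
Congruent diagonalization of H (simultaneous row and column reduction) yields pivots -48, -2, -5/3.
That gives 3 negative pivots.
H is negative definite, so the origin is a strict local maximum.

local maximum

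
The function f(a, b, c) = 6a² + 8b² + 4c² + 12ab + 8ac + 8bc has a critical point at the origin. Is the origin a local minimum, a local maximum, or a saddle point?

The Hessian at the origin is H = [[12, 12, 8], [12, 16, 8], [8, 8, 8]].
Symmetric row and column elimination reduces H to a congruent diagonal form with pivots 12, 4, 8/3.
Counting signs: 3 positive.
H is positive definite, so the origin is a strict local minimum.

local minimum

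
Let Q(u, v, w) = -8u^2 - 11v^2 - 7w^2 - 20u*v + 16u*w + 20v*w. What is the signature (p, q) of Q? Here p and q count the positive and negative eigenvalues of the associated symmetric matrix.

The symmetric matrix is A = [[-8, -10, 8], [-10, -11, 10], [8, 10, -7]].
An LDLᵀ factorisation of A has diagonal entries -8, 3/2, 1.
So there are 2 positive, 1 negative pivots.

(2, 1)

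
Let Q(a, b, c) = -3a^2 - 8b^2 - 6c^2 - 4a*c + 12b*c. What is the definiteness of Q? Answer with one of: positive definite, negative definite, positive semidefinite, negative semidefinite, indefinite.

negative definite

Write A = [[-3, 0, -2], [0, -8, 6], [-2, 6, -6]].
Applying the same elementary operations to the rows and columns of A produces a congruent diagonal matrix with entries -3, -8, -1/6.
So there are 3 negative pivots.
Hence Q is negative definite.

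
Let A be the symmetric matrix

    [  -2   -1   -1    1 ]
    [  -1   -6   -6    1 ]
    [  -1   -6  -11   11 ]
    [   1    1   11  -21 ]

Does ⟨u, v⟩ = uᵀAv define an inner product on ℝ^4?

no

An LDLᵀ factorisation of A has diagonal entries -2, -11/2, -5, -5/11.
That gives 4 negative pivots.
Hence Q is negative definite.
⟨·,·⟩ is an inner product exactly when A is positive definite.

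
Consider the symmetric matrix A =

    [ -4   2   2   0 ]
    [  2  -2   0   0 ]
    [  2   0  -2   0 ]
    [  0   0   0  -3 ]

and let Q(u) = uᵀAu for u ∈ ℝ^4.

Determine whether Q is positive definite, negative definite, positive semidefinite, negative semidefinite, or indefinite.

negative semidefinite

Congruent diagonalization of A (simultaneous row and column reduction) yields pivots -4, -1, 0, -3.
So there are 3 negative, 1 zero pivots.
Hence Q is negative semidefinite.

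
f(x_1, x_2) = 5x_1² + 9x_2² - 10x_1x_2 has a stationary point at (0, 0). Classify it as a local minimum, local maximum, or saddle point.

local minimum

The Hessian at the origin is H = [[10, -10], [-10, 18]].
det H = 10·18 − (-10)² = 80 > 0 and H[1,1] = 10 > 0, so H is positive definite.
Therefore the origin is a local minimum.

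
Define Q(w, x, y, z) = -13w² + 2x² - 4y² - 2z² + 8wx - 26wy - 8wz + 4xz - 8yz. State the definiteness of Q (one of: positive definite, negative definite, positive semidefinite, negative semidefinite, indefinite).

The associated matrix is A = [[-13, 4, -13, -4], [4, 2, 0, 2], [-13, 0, -4, -4], [-4, 2, -4, -2]].
Applying the same elementary operations to the rows and columns of A produces a congruent diagonal matrix with entries -13, 42/13, 85/21, -20/17.
So there are 2 positive, 2 negative pivots.
Hence Q is indefinite.

indefinite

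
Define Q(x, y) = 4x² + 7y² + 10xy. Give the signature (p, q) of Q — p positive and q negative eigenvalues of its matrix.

The associated matrix is A = [[4, 5], [5, 7]].
Congruent diagonalization of A (simultaneous row and column reduction) yields pivots 4, 3/4.
Counting signs: 2 positive.

(2, 0)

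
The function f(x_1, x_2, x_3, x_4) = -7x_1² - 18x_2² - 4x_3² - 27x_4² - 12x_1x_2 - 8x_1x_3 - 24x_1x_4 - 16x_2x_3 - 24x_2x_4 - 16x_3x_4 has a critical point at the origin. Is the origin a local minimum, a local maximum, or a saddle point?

local maximum

The Hessian at the origin is H = [[-14, -12, -8, -24], [-12, -36, -16, -24], [-8, -16, -8, -16], [-24, -24, -16, -54]].
An LDLᵀ factorisation of H has diagonal entries -14, -180/7, -8/45, -6.
Counting signs: 4 negative.
H is negative definite, so the origin is a strict local maximum.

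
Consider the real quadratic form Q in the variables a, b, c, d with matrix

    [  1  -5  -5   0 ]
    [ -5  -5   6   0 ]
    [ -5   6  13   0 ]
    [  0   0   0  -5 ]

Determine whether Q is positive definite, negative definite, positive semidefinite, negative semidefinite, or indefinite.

An LDLᵀ factorisation of A has diagonal entries 1, -30, 1/30, -5.
So there are 2 positive, 2 negative pivots.
Hence Q is indefinite.

indefinite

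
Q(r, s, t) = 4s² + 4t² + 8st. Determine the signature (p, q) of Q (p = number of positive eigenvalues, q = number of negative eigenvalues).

(1, 0)

The associated matrix is A = [[0, 0, 0], [0, 4, 4], [0, 4, 4]].
Applying the same elementary operations to the rows and columns of A produces a congruent diagonal matrix with entries 0, 4, 0.
That gives 1 positive, 2 zero pivots.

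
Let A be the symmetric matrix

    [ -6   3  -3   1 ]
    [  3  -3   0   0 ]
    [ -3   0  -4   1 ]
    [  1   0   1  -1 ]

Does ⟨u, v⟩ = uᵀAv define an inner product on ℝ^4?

no

Leading principal minors: Δ_1 = -6, Δ_2 = 9, Δ_3 = -9, Δ_4 = 6.
The signs alternate starting with Δ_1 < 0, so by Sylvester's criterion Q is negative definite.
⟨·,·⟩ is an inner product exactly when A is positive definite.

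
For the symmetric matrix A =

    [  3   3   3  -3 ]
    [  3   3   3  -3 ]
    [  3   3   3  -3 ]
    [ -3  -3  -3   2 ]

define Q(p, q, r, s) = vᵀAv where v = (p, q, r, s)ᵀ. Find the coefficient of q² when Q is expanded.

3

The coefficient of q² is the diagonal entry A[2,2] = 3.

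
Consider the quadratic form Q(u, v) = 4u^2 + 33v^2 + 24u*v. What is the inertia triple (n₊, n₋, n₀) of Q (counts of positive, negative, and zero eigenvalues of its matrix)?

(1, 1, 0)

The associated matrix is A = [[4, 12], [12, 33]].
Symmetric row and column elimination reduces A to a congruent diagonal form with pivots 4, -3.
That gives 1 positive, 1 negative pivots.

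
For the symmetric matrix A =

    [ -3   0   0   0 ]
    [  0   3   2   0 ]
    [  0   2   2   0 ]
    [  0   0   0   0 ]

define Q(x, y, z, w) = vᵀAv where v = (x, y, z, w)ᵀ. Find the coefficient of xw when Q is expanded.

0

The coefficient of xw is A[1,4] + A[4,1] = 2·0 = 0.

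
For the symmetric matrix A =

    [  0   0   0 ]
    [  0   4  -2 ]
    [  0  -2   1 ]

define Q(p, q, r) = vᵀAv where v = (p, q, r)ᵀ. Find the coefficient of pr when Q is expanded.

The coefficient of pr is A[1,3] + A[3,1] = 2·0 = 0.

0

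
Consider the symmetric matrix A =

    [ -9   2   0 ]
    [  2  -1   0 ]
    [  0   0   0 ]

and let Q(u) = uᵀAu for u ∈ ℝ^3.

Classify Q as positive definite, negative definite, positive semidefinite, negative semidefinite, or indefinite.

negative semidefinite

Applying the same elementary operations to the rows and columns of A produces a congruent diagonal matrix with entries -9, -5/9, 0.
That gives 2 negative, 1 zero pivots.
Hence Q is negative semidefinite.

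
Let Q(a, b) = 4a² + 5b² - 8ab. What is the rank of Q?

The symmetric matrix is A = [[4, -4], [-4, 5]].
Congruent diagonalization of A (simultaneous row and column reduction) yields pivots 4, 1.
Counting signs: 2 positive.
The rank is the number of nonzero pivots: 2.

2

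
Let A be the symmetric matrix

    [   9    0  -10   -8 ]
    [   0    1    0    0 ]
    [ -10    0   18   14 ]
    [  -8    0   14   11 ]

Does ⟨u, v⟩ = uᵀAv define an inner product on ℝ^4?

An LDLᵀ factorisation of A has diagonal entries 9, 1, 62/9, 3/31.
So there are 4 positive pivots.
Hence Q is positive definite.
⟨·,·⟩ is an inner product exactly when A is positive definite.

yes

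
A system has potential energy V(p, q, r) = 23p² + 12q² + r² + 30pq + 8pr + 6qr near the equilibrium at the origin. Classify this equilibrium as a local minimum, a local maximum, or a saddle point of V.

local minimum

The Hessian at the origin is H = [[46, 30, 8], [30, 24, 6], [8, 6, 2]].
Congruent diagonalization of H (simultaneous row and column reduction) yields pivots 46, 102/23, 8/17.
Counting signs: 3 positive.
H is positive definite, so the origin is a strict local minimum.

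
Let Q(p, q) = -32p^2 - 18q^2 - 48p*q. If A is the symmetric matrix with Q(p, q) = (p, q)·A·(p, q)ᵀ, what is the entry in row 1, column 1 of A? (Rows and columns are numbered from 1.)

The coefficient of p^2 in Q is -32, and that is exactly A[1,1].

-32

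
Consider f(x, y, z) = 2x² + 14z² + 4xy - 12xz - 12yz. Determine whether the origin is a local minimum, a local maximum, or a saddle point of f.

The Hessian at the origin is H = [[4, 4, -12], [4, 0, -12], [-12, -12, 28]].
Congruent diagonalization of H (simultaneous row and column reduction) yields pivots 4, -4, -8.
So there are 1 positive, 2 negative pivots.
H is indefinite, so the origin is a saddle point.

saddle point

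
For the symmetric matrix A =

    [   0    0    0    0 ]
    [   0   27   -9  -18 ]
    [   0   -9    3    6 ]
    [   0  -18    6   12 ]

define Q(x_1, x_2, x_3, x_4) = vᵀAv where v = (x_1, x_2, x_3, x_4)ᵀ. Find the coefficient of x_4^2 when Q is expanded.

12

The coefficient of x_4^2 is the diagonal entry A[4,4] = 12.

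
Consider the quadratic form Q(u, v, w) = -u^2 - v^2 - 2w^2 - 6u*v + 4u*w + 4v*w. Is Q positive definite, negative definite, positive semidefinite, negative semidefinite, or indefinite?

Write A = [[-1, -3, 2], [-3, -1, 2], [2, 2, -2]].
Row-reducing A symmetrically gives the diagonal entries -1, 8, 0.
That gives 1 positive, 1 negative, 1 zero pivots.
Hence Q is indefinite.

indefinite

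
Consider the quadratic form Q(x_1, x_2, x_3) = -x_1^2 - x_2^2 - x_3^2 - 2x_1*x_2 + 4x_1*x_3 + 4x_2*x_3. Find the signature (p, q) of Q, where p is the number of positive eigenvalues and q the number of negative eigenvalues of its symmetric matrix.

(1, 1)

Write A = [[-1, -1, 2], [-1, -1, 2], [2, 2, -1]].
Symmetric row and column elimination reduces A to a congruent diagonal form with pivots -1, 0, 3.
So there are 1 positive, 1 negative, 1 zero pivots.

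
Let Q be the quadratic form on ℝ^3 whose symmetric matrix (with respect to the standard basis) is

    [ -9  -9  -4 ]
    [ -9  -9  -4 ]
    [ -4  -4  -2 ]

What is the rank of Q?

2

Row-reducing A symmetrically gives the diagonal entries -9, 0, -2/9.
So there are 2 negative, 1 zero pivots.
The rank is the number of nonzero pivots: 2.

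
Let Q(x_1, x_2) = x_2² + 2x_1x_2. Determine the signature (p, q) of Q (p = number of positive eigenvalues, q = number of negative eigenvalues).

(1, 1)

The symmetric matrix is A = [[0, 1], [1, 1]].
By Sylvester's law of inertia any congruent diagonalization of A has 1 positive, 1 negative and 0 zero entries.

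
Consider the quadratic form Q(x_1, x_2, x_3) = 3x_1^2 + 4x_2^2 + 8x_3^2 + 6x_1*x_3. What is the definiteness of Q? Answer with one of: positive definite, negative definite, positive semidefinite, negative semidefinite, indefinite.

positive definite

The symmetric matrix is A = [[3, 0, 3], [0, 4, 0], [3, 0, 8]].
Applying the same elementary operations to the rows and columns of A produces a congruent diagonal matrix with entries 3, 4, 5.
That gives 3 positive pivots.
Hence Q is positive definite.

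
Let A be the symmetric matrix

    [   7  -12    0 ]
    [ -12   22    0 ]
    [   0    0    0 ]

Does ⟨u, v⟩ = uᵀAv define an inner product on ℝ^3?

no

Symmetric row and column elimination reduces A to a congruent diagonal form with pivots 7, 10/7, 0.
That gives 2 positive, 1 zero pivots.
Hence Q is positive semidefinite.
⟨·,·⟩ is an inner product exactly when A is positive definite.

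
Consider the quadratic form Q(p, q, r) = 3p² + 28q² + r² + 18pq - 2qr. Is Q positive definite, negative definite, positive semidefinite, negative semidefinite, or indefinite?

The symmetric matrix is A = [[3, 9, 0], [9, 28, -1], [0, -1, 1]].
Symmetric row and column elimination reduces A to a congruent diagonal form with pivots 3, 1, 0.
Counting signs: 2 positive, 1 zero.
Hence Q is positive semidefinite.

positive semidefinite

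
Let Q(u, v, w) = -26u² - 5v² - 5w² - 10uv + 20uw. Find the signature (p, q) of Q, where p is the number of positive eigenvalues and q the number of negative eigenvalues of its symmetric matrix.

(0, 3)

Write A = [[-26, -5, 10], [-5, -5, 0], [10, 0, -5]].
Symmetric row and column elimination reduces A to a congruent diagonal form with pivots -26, -105/26, -5/21.
Counting signs: 3 negative.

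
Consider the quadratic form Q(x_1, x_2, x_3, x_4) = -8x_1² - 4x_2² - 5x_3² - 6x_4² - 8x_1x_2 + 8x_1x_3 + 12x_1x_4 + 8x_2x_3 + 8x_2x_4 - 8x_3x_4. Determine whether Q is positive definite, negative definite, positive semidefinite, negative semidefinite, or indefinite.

negative definite

The symmetric matrix of Q is A = [[-8, -4, 4, 6], [-4, -4, 4, 4], [4, 4, -5, -4], [6, 4, -4, -6]].
Leading principal minors: Δ_1 = -8, Δ_2 = 16, Δ_3 = -16, Δ_4 = 16.
The signs alternate starting with Δ_1 < 0, so by Sylvester's criterion Q is negative definite.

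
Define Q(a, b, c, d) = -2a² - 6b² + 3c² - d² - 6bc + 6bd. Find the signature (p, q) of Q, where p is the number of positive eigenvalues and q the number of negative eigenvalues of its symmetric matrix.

The associated matrix is A = [[-2, 0, 0, 0], [0, -6, -3, 3], [0, -3, 3, 0], [0, 3, 0, -1]].
Applying the same elementary operations to the rows and columns of A produces a congruent diagonal matrix with entries -2, -6, 9/2, 0.
That gives 1 positive, 2 negative, 1 zero pivots.

(1, 2)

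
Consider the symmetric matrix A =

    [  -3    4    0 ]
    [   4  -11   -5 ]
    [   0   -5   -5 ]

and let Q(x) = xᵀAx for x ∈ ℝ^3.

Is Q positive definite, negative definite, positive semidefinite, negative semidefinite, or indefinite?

Row-reducing A symmetrically gives the diagonal entries -3, -17/3, -10/17.
So there are 3 negative pivots.
Hence Q is negative definite.

negative definite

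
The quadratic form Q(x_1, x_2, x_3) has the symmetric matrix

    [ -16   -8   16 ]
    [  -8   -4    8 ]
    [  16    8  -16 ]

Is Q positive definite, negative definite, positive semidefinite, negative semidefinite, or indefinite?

negative semidefinite

Applying the same elementary operations to the rows and columns of A produces a congruent diagonal matrix with entries -16, 0, 0.
That gives 1 negative, 2 zero pivots.
Hence Q is negative semidefinite.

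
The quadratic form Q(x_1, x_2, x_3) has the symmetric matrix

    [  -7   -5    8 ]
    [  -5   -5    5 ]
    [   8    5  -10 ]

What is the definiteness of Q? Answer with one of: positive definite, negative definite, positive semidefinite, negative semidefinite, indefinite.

negative definite

Symmetric row and column elimination reduces A to a congruent diagonal form with pivots -7, -10/7, -1/2.
That gives 3 negative pivots.
Hence Q is negative definite.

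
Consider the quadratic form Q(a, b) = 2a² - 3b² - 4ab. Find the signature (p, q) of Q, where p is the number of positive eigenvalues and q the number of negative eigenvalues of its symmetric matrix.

(1, 1)

The associated matrix is A = [[2, -2], [-2, -3]].
Symmetric row and column elimination reduces A to a congruent diagonal form with pivots 2, -5.
So there are 1 positive, 1 negative pivots.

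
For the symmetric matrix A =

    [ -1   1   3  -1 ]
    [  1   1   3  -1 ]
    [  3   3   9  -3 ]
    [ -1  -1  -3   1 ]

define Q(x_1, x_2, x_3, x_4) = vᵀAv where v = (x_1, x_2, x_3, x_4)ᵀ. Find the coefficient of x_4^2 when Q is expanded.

1

The coefficient of x_4^2 is the diagonal entry A[4,4] = 1.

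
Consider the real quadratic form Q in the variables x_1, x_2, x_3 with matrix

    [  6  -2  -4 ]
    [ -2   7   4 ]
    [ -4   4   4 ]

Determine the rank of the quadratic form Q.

Congruent diagonalization of A (simultaneous row and column reduction) yields pivots 6, 19/3, 4/19.
That gives 3 positive pivots.
The rank is the number of nonzero pivots: 3.

3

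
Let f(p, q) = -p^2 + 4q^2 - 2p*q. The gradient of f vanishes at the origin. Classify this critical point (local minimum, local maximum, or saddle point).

The Hessian at the origin is H = [[-2, -2], [-2, 8]].
det H = -2·8 − (-2)² = -20 < 0, so H is indefinite.
Therefore the origin is a saddle point.

saddle point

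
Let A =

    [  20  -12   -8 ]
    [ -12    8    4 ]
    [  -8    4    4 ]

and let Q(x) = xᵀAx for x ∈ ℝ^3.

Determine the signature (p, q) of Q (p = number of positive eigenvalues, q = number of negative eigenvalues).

(2, 0)

Applying the same elementary operations to the rows and columns of A produces a congruent diagonal matrix with entries 20, 4/5, 0.
That gives 2 positive, 1 zero pivots.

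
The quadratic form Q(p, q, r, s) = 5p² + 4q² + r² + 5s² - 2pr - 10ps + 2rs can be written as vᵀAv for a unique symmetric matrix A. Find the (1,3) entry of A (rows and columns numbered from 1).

The coefficient of p·r in Q is -2. For a symmetric A this equals A[1,3] + A[3,1] = 2·A[1,3].
So A[1,3] = -2/2 = -1.

-1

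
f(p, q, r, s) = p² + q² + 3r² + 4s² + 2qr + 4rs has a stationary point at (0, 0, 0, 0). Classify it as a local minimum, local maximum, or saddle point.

The Hessian at the origin is H = [[2, 0, 0, 0], [0, 2, 2, 0], [0, 2, 6, 4], [0, 0, 4, 8]].
Symmetric row and column elimination reduces H to a congruent diagonal form with pivots 2, 2, 4, 4.
Counting signs: 4 positive.
H is positive definite, so the origin is a strict local minimum.

local minimum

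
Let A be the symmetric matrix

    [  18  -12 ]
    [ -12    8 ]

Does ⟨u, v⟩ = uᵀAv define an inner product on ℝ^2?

For the 2×2 matrix [[18, -12], [-12, 8]]: det = 18·8 − (-12)² = 0, trace = 26.
det = 0 so one eigenvalue is zero; the form is semidefinite with the sign of the trace.
⟨·,·⟩ is an inner product exactly when A is positive definite.

no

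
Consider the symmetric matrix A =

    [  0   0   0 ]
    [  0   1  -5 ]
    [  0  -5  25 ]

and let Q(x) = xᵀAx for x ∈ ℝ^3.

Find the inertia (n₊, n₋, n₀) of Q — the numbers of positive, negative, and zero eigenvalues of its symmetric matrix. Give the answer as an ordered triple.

(1, 0, 2)

Applying the same elementary operations to the rows and columns of A produces a congruent diagonal matrix with entries 0, 1, 0.
Counting signs: 1 positive, 2 zero.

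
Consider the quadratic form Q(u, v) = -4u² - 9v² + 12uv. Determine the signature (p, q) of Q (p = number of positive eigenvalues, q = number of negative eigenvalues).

(0, 1)

The associated matrix is A = [[-4, 6], [6, -9]].
Congruent diagonalization of A (simultaneous row and column reduction) yields pivots -4, 0.
So there are 1 negative, 1 zero pivots.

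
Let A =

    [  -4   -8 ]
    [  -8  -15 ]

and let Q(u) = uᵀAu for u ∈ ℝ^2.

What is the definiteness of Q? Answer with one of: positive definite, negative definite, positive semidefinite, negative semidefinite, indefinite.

indefinite

For the 2×2 matrix [[-4, -8], [-8, -15]]: det = -4·-15 − (-8)² = -4, trace = -19.
det < 0 so the eigenvalues have opposite signs; the form is indefinite.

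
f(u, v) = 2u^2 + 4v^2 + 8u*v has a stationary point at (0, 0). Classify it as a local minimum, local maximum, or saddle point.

saddle point

The Hessian at the origin is H = [[4, 8], [8, 8]].
det H = 4·8 − (8)² = -32 < 0, so H is indefinite.
Therefore the origin is a saddle point.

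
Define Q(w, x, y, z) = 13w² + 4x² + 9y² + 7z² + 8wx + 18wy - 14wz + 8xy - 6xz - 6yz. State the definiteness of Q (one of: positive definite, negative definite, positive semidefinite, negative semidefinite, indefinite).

Write A = [[13, 4, 9, -7], [4, 4, 4, -3], [9, 4, 9, -3], [-7, -3, -3, 7]].
An LDLᵀ factorisation of A has diagonal entries 13, 36/13, 20/9, 3/4.
So there are 4 positive pivots.
Hence Q is positive definite.

positive definite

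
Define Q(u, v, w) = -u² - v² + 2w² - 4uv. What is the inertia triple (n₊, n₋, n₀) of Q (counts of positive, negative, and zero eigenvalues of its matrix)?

(2, 1, 0)

Write A = [[-1, -2, 0], [-2, -1, 0], [0, 0, 2]].
Row-reducing A symmetrically gives the diagonal entries -1, 3, 2.
Counting signs: 2 positive, 1 negative.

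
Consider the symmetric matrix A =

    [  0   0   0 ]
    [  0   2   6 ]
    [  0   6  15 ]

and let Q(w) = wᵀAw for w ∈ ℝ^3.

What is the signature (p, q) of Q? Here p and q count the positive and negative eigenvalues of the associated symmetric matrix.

Symmetric row and column elimination reduces A to a congruent diagonal form with pivots 0, 2, -3.
So there are 1 positive, 1 negative, 1 zero pivots.

(1, 1)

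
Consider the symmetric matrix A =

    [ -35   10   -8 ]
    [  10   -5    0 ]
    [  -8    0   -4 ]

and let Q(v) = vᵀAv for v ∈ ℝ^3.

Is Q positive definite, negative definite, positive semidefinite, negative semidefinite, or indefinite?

indefinite

An LDLᵀ factorisation of A has diagonal entries -35, -15/7, 4/15.
That gives 1 positive, 2 negative pivots.
Hence Q is indefinite.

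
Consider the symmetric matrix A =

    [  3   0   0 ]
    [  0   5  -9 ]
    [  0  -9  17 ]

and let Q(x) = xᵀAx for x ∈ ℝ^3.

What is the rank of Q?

3

Row-reducing A symmetrically gives the diagonal entries 3, 5, 4/5.
So there are 3 positive pivots.
The rank is the number of nonzero pivots: 3.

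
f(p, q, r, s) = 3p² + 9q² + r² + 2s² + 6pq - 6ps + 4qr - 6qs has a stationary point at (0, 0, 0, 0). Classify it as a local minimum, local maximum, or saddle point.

The Hessian at the origin is H = [[6, 6, 0, -6], [6, 18, 4, -6], [0, 4, 2, 0], [-6, -6, 0, 4]].
An LDLᵀ factorisation of H has diagonal entries 6, 12, 2/3, -2.
That gives 3 positive, 1 negative pivots.
H is indefinite, so the origin is a saddle point.

saddle point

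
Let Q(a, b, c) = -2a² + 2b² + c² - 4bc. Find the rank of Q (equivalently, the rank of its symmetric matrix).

Write A = [[-2, 0, 0], [0, 2, -2], [0, -2, 1]].
Applying the same elementary operations to the rows and columns of A produces a congruent diagonal matrix with entries -2, 2, -1.
That gives 1 positive, 2 negative pivots.
The rank is the number of nonzero pivots: 3.

3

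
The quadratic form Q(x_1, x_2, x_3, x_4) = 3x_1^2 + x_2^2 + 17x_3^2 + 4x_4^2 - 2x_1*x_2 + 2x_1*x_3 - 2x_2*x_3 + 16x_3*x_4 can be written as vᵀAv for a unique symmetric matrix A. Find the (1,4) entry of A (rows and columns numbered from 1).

The coefficient of x_1·x_4 in Q is 0. For a symmetric A this equals A[1,4] + A[4,1] = 2·A[1,4].
So A[1,4] = 0/2 = 0.

0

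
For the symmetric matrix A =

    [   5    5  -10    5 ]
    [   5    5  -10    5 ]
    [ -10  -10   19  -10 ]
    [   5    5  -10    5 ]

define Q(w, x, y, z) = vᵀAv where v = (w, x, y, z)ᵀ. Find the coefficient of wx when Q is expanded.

The coefficient of wx is A[1,2] + A[2,1] = 2·5 = 10.

10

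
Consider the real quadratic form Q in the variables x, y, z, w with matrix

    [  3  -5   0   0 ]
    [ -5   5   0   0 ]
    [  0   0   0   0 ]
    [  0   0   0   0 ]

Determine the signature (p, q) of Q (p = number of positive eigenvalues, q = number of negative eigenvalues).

Applying the same elementary operations to the rows and columns of A produces a congruent diagonal matrix with entries 3, -10/3, 0, 0.
So there are 1 positive, 1 negative, 2 zero pivots.

(1, 1)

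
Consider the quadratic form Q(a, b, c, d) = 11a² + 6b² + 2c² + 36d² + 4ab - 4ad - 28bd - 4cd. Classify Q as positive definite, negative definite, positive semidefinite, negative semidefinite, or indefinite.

positive definite

The symmetric matrix of Q is A = [[11, 2, 0, -2], [2, 6, 0, -14], [0, 0, 2, -2], [-2, -14, -2, 36]].
Leading principal minors: Δ_1 = 11, Δ_2 = 62, Δ_3 = 124, Δ_4 = 80.
All leading principal minors are positive, so by Sylvester's criterion Q is positive definite.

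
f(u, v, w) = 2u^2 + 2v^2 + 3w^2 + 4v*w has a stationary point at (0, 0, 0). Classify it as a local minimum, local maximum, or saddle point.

The Hessian at the origin is H = [[4, 0, 0], [0, 4, 4], [0, 4, 6]].
An LDLᵀ factorisation of H has diagonal entries 4, 4, 2.
That gives 3 positive pivots.
H is positive definite, so the origin is a strict local minimum.

local minimum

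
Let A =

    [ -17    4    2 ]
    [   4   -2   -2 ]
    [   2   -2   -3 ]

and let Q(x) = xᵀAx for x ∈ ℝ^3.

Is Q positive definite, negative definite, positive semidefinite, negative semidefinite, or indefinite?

negative definite

Leading principal minors: Δ_1 = -17, Δ_2 = 18, Δ_3 = -10.
The signs alternate starting with Δ_1 < 0, so by Sylvester's criterion Q is negative definite.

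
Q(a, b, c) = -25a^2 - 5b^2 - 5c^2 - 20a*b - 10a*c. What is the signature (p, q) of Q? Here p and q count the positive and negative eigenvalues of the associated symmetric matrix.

(0, 2)

The associated matrix is A = [[-25, -10, -5], [-10, -5, 0], [-5, 0, -5]].
Symmetric row and column elimination reduces A to a congruent diagonal form with pivots -25, -1, 0.
Counting signs: 2 negative, 1 zero.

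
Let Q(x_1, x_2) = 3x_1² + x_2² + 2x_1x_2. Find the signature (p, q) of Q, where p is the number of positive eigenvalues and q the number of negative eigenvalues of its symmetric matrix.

(2, 0)

The symmetric matrix is A = [[3, 1], [1, 1]].
Applying the same elementary operations to the rows and columns of A produces a congruent diagonal matrix with entries 3, 2/3.
That gives 2 positive pivots.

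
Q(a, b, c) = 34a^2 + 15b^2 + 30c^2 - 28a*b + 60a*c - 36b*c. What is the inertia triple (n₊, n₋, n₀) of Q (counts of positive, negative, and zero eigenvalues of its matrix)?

(3, 0, 0)

The associated matrix is A = [[34, -14, 30], [-14, 15, -18], [30, -18, 30]].
Congruent diagonalization of A (simultaneous row and column reduction) yields pivots 34, 157/17, 12/157.
Counting signs: 3 positive.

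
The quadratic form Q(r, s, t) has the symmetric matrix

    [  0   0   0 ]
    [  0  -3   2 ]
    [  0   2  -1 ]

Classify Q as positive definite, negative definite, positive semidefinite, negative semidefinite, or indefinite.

Congruent diagonalization of A (simultaneous row and column reduction) yields pivots 0, -3, 1/3.
Counting signs: 1 positive, 1 negative, 1 zero.
Hence Q is indefinite.

indefinite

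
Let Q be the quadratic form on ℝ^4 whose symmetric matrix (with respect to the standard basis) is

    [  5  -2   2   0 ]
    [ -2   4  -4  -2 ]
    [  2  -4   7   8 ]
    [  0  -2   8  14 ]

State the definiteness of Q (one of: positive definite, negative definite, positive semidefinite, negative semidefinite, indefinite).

Leading principal minors: Δ_1 = 5, Δ_2 = 16, Δ_3 = 48, Δ_4 = 36.
All leading principal minors are positive, so by Sylvester's criterion Q is positive definite.

positive definite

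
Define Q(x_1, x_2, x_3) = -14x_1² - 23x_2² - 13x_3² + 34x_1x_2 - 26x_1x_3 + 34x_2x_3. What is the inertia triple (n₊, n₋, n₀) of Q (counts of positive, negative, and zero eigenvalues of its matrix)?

Write A = [[-14, 17, -13], [17, -23, 17], [-13, 17, -13]].
Symmetric row and column elimination reduces A to a congruent diagonal form with pivots -14, -33/14, -10/33.
So there are 3 negative pivots.

(0, 3, 0)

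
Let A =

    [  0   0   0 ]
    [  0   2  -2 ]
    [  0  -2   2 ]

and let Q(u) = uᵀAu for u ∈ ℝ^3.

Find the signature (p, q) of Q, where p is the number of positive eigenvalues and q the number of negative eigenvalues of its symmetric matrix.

Applying the same elementary operations to the rows and columns of A produces a congruent diagonal matrix with entries 0, 2, 0.
That gives 1 positive, 2 zero pivots.

(1, 0)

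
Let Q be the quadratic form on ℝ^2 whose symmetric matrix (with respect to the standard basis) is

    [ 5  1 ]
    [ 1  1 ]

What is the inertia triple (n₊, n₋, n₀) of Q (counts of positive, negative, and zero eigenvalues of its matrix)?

(2, 0, 0)

Applying the same elementary operations to the rows and columns of A produces a congruent diagonal matrix with entries 5, 4/5.
That gives 2 positive pivots.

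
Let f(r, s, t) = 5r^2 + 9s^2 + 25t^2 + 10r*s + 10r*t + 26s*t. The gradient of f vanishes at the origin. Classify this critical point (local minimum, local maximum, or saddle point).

The Hessian at the origin is H = [[10, 10, 10], [10, 18, 26], [10, 26, 50]].
Symmetric row and column elimination reduces H to a congruent diagonal form with pivots 10, 8, 8.
That gives 3 positive pivots.
H is positive definite, so the origin is a strict local minimum.

local minimum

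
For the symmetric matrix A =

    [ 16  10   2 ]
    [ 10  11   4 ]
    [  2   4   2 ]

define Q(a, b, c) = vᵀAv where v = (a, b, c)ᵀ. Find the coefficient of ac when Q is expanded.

The coefficient of ac is A[1,3] + A[3,1] = 2·2 = 4.

4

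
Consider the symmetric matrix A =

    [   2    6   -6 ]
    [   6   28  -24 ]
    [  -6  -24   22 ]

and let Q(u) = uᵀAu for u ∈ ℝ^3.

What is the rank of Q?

Row-reducing A symmetrically gives the diagonal entries 2, 10, 2/5.
So there are 3 positive pivots.
The rank is the number of nonzero pivots: 3.

3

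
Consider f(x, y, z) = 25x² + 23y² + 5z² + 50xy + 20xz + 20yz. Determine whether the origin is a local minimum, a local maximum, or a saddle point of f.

The Hessian at the origin is H = [[50, 50, 20], [50, 46, 20], [20, 20, 10]].
Congruent diagonalization of H (simultaneous row and column reduction) yields pivots 50, -4, 2.
That gives 2 positive, 1 negative pivots.
H is indefinite, so the origin is a saddle point.

saddle point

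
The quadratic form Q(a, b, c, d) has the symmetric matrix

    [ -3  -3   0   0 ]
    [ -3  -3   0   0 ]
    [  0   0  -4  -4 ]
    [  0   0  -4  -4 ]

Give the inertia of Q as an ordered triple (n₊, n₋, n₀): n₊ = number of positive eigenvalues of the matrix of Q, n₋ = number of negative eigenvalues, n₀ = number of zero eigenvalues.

(0, 2, 2)

Applying the same elementary operations to the rows and columns of A produces a congruent diagonal matrix with entries -3, 0, -4, 0.
So there are 2 negative, 2 zero pivots.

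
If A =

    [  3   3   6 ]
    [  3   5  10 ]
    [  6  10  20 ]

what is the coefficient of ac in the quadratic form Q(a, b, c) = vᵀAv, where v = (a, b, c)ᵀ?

12

The coefficient of ac is A[1,3] + A[3,1] = 2·6 = 12.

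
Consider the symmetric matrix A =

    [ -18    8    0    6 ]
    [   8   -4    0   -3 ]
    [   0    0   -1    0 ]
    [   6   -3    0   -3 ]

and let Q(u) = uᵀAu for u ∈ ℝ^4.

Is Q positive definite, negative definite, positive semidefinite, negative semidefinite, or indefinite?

Row-reducing A symmetrically gives the diagonal entries -18, -4/9, -1, -3/4.
That gives 4 negative pivots.
Hence Q is negative definite.

negative definite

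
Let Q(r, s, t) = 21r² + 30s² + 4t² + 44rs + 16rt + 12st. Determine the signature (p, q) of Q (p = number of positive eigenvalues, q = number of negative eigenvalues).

The associated matrix is A = [[21, 22, 8], [22, 30, 6], [8, 6, 4]].
Symmetric row and column elimination reduces A to a congruent diagonal form with pivots 21, 146/21, 10/73.
That gives 3 positive pivots.

(3, 0)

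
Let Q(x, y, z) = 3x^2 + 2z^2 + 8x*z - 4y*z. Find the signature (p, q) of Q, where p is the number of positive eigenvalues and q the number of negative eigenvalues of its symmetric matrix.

The symmetric matrix is A = [[3, 0, 4], [0, 0, -2], [4, -2, 2]].
By Sylvester's law of inertia any congruent diagonalization of A has 2 positive, 1 negative and 0 zero entries.

(2, 1)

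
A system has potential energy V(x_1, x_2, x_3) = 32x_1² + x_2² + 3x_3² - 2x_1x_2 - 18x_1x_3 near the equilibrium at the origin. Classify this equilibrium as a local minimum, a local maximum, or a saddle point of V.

The Hessian at the origin is H = [[64, -2, -18], [-2, 2, 0], [-18, 0, 6]].
An LDLᵀ factorisation of H has diagonal entries 64, 31/16, 24/31.
Counting signs: 3 positive.
H is positive definite, so the origin is a strict local minimum.

local minimum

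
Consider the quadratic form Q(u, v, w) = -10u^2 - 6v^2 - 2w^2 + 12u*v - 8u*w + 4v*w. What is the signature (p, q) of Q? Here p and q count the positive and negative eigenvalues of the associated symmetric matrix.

Write A = [[-10, 6, -4], [6, -6, 2], [-4, 2, -2]].
Row-reducing A symmetrically gives the diagonal entries -10, -12/5, -1/3.
That gives 3 negative pivots.

(0, 3)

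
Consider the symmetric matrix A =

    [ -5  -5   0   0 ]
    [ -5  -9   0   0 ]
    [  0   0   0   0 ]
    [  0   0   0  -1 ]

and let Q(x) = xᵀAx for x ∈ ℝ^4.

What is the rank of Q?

Applying the same elementary operations to the rows and columns of A produces a congruent diagonal matrix with entries -5, -4, 0, -1.
So there are 3 negative, 1 zero pivots.
The rank is the number of nonzero pivots: 3.

3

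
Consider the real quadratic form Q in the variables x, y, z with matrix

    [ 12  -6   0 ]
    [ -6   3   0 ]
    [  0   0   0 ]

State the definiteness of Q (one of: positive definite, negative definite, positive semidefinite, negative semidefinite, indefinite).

positive semidefinite

Row-reducing A symmetrically gives the diagonal entries 12, 0, 0.
That gives 1 positive, 2 zero pivots.
Hence Q is positive semidefinite.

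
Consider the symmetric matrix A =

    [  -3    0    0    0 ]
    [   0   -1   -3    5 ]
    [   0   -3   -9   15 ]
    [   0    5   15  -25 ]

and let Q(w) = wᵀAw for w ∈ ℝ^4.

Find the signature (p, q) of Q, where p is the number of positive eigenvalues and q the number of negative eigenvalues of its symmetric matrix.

Congruent diagonalization of A (simultaneous row and column reduction) yields pivots -3, -1, 0, 0.
That gives 2 negative, 2 zero pivots.

(0, 2)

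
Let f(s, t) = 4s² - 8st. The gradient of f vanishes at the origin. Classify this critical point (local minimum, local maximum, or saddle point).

saddle point

The Hessian at the origin is H = [[8, -8], [-8, 0]].
det H = 8·0 − (-8)² = -64 < 0, so H is indefinite.
Therefore the origin is a saddle point.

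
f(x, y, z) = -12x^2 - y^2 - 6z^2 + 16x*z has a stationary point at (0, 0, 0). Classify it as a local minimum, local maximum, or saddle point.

The Hessian at the origin is H = [[-24, 0, 16], [0, -2, 0], [16, 0, -12]].
Congruent diagonalization of H (simultaneous row and column reduction) yields pivots -24, -2, -4/3.
So there are 3 negative pivots.
H is negative definite, so the origin is a strict local maximum.

local maximum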